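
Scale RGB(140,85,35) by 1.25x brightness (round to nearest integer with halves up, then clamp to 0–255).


Multiply each channel by 1.25, round half up, clamp to [0, 255]
R: 140×1.25 = 175
G: 85×1.25 = 106.25 → round → 106
B: 35×1.25 = 43.75 → round → 44
= RGB(175, 106, 44)


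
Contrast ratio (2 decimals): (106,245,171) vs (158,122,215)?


Linearize each sRGB channel c=v/255: c/12.92 if c ≤ 0.04045 else ((c+0.055)/1.055)^2.4
L = 0.2126×R_lin + 0.7152×G_lin + 0.0722×B_lin
Color 1 (106,245,171):
  R=106: 106/255≈0.4157 > 0.04045 → ((0.4157+0.055)/1.055)^2.4 ≈ 0.14413
  G=245: 245/255≈0.9608 > 0.04045 → ((0.9608+0.055)/1.055)^2.4 ≈ 0.91310
  B=171: 171/255≈0.6706 > 0.04045 → ((0.6706+0.055)/1.055)^2.4 ≈ 0.40724
  L1 = 0.2126×0.14413 + 0.7152×0.91310 + 0.0722×0.40724 ≈ 0.71309
Color 2 (158,122,215):
  R=158: 158/255≈0.6196 > 0.04045 → ((0.6196+0.055)/1.055)^2.4 ≈ 0.34191
  G=122: 122/255≈0.4784 > 0.04045 → ((0.4784+0.055)/1.055)^2.4 ≈ 0.19462
  B=215: 215/255≈0.8431 > 0.04045 → ((0.8431+0.055)/1.055)^2.4 ≈ 0.67954
  L2 = 0.2126×0.34191 + 0.7152×0.19462 + 0.0722×0.67954 ≈ 0.26094
Lighter = 0.71309, Darker = 0.26094
Ratio = (L_lighter + 0.05) / (L_darker + 0.05)
Ratio = (0.71309 + 0.05) / (0.26094 + 0.05) = 0.76309 / 0.31094 ≈ 2.4541
Ratio ≈ 2.45:1


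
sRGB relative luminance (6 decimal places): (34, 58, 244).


Linearize each channel (sRGB transfer function): c = v/255; c_lin = c/12.92 if c ≤ 0.04045, else ((c+0.055)/1.055)^2.4
  R: 34/255 ≈ 0.133333 > 0.04045 → ((0.133333+0.055)/1.055)^2.4 ≈ 0.015996
  G: 58/255 ≈ 0.227451 > 0.04045 → ((0.227451+0.055)/1.055)^2.4 ≈ 0.042311
  B: 244/255 ≈ 0.956863 > 0.04045 → ((0.956863+0.055)/1.055)^2.4 ≈ 0.904661
R_lin = 0.015996, G_lin = 0.042311, B_lin = 0.904661
L = 0.2126×R + 0.7152×G + 0.0722×B
L = 0.2126×0.015996 + 0.7152×0.042311 + 0.0722×0.904661
L ≈ 0.098978


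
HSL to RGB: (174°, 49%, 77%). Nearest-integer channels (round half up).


H=174°, S=0.49, L=0.77
C = (1-|2L-1|)×S = (1-|0.54|)×0.49 = 0.2254
H' = H/60 = 174/60 ≈ 2.9000; X = C×(1-|H' mod 2 - 1|) = 0.20286
m = L - C/2 = 0.77 - 0.1127 = 0.6573
Sector ⌊H'⌋ = 2 → (R',G',B') = (0.0, 0.2254, 0.20286)
RGB = ((R'+m)×255, (G'+m)×255, (B'+m)×255) = (167.6115, 225.0885, 219.3408)
Round half up → RGB(168, 225, 219)


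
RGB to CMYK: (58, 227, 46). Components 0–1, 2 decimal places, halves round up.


R'=58/255≈0.2275, G'=227/255≈0.8902, B'=46/255≈0.1804
K = 1 - max(R',G',B') = 1 - 227/255 = 28/255 = 0.10980… → 0.11
(1-R'-K)/(1-K) simplifies to (max-R)/max with max = 227:
C = (227-58)/227 = 169/227 = 0.74449… → 0.74
M = (227-227)/227 = 0/227 = 0 → 0.00
Y = (227-46)/227 = 181/227 = 0.79735… → 0.80
= CMYK(0.74, 0.00, 0.80, 0.11)


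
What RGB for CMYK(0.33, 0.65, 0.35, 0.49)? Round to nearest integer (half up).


R = 255 × (1-C) × (1-K) = 255 × 0.67 × 0.51 = 87.1335 → 87
G = 255 × (1-M) × (1-K) = 255 × 0.35 × 0.51 = 45.5175 → 46
B = 255 × (1-Y) × (1-K) = 255 × 0.65 × 0.51 = 84.5325 → 85
= RGB(87, 46, 85)


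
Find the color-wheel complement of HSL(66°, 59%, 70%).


Complement = opposite side of color wheel = hue + 180°
H' = (66 + 180) mod 360 = 246°
S and L unchanged.
= HSL(246°, 59%, 70%)


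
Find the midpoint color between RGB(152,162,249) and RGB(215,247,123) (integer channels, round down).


Midpoint: each channel = ⌊(C₁+C₂)/2⌋
R: ⌊(152+215)/2⌋ = 183
G: ⌊(162+247)/2⌋ = 204
B: ⌊(249+123)/2⌋ = 186
= RGB(183, 204, 186)


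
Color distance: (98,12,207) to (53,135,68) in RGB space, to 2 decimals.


d = √[(R₁-R₂)² + (G₁-G₂)² + (B₁-B₂)²]
d = √[(98-53)² + (12-135)² + (207-68)²]
d = √[2025 + 15129 + 19321]
d = √36475
d ≈ 190.98


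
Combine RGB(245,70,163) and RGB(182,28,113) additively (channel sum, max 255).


Additive: each channel = min(255, C₁+C₂)
R: 245+182 = 427 → 255
G: 70+28 = 98 → 98
B: 163+113 = 276 → 255
= RGB(255, 98, 255)


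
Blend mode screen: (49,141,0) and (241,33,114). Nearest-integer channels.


Screen: C = 255 - (255-A)×(255-B)/255, rounded to nearest integer
R: 255 - (255-49)×(255-241)/255 = 255 - 2884/255 ≈ 255 - 11.310 = 243.690 → 244
G: 255 - (255-141)×(255-33)/255 = 255 - 25308/255 ≈ 255 - 99.247 = 155.753 → 156
B: 255 - (255-0)×(255-114)/255 = 255 - 35955/255 ≈ 255 - 141.000 = 114.000 → 114
= RGB(244, 156, 114)


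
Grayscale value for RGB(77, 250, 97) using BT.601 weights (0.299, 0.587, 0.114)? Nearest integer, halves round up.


Gray = 0.299×R + 0.587×G + 0.114×B
Gray = 0.299×77 + 0.587×250 + 0.114×97
Gray = 23.023 + 146.750 + 11.058
Gray = 180.831 → round half up → 181
Gray = 181


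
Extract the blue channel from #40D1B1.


Color: #40D1B1
R = 40 = 64
G = D1 = 209
B = B1 = 177
Blue = 177


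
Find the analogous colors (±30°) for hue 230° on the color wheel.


Base hue: 230°
Left analog: (230 - 30) mod 360 = 200°
Right analog: (230 + 30) mod 360 = 260°
Analogous hues = 200° and 260°


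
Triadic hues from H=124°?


Triadic: equally spaced at 120° intervals
H1 = 124°
H2 = (124 + 120) mod 360 = 244°
H3 = (124 + 240) mod 360 = 4°
Triadic = 124°, 244°, 4°


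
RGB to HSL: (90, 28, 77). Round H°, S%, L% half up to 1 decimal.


Normalize: R'=90/255≈0.3529, G'=28/255≈0.1098, B'=77/255≈0.3020
Max=90/255, Min=28/255, Δ=Max-Min=62/255
L = (Max+Min)/2 = (90+28)/510 = 118/510 = 0.23137… → L = 23.1%
L ≤ 0.5 → S = Δ/(Max+Min) = 62/(90+28) = 62/118 = 0.52542… → S = 52.5%
(the 1/255 factors cancel in S and H, so raw channel differences can be used)
Max is R' → H = 60 × (((G-B)/Δ) mod 6) = 60 × (((28-77)/62) mod 6)
  (-49)/62 = -0.7903…; negative, so add 6 → 5.2096…
  H = 60 × 5.2096… = 312.580…° → H = 312.6°
= HSL(312.6°, 52.5%, 23.1%)


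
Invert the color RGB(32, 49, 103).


Invert: (255-R, 255-G, 255-B)
R: 255-32 = 223
G: 255-49 = 206
B: 255-103 = 152
= RGB(223, 206, 152)


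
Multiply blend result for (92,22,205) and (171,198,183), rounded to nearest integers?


Multiply: C = A×B/255, rounded to nearest integer
R: 92×171/255 = 15732/255 ≈ 61.694 → 62
G: 22×198/255 = 4356/255 ≈ 17.082 → 17
B: 205×183/255 = 37515/255 ≈ 147.118 → 147
= RGB(62, 17, 147)


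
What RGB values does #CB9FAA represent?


CB → 203 (R)
9F → 159 (G)
AA → 170 (B)
= RGB(203, 159, 170)


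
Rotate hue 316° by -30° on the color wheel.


New hue = (H + rotation) mod 360
New hue = (316 -30) mod 360
= 286 mod 360
= 286°


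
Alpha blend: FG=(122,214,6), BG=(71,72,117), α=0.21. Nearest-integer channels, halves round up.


C = α×F + (1-α)×B, with 1-α = 0.79
R: 0.21×122 + 0.79×71 = 25.62 + 56.09 = 81.71 → 82
G: 0.21×214 + 0.79×72 = 44.94 + 56.88 = 101.82 → 102
B: 0.21×6 + 0.79×117 = 1.26 + 92.43 = 93.69 → 94
= RGB(82, 102, 94)


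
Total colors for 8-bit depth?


Colors = 2^bits = 2^8
= 256 colors


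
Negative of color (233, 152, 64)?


Invert: (255-R, 255-G, 255-B)
R: 255-233 = 22
G: 255-152 = 103
B: 255-64 = 191
= RGB(22, 103, 191)


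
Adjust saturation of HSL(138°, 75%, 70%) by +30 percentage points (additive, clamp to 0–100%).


Original S = 75%
Adjustment = +30 percentage points
New S = 75 + (30) = 105
Clamp to [0, 100] → 100
= HSL(138°, 100%, 70%)


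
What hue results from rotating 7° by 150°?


New hue = (H + rotation) mod 360
New hue = (7 + 150) mod 360
= 157 mod 360
= 157°


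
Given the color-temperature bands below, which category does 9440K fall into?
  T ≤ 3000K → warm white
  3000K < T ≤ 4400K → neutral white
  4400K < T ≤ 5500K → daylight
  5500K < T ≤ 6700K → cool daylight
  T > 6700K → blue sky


Temperature: 9440K
9440K > 6700K → blue sky
Classification: blue sky


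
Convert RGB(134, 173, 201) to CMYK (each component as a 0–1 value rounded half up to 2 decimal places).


R'=134/255≈0.5255, G'=173/255≈0.6784, B'=201/255≈0.7882
K = 1 - max(R',G',B') = 1 - 201/255 = 54/255 = 0.21176… → 0.21
(1-R'-K)/(1-K) simplifies to (max-R)/max with max = 201:
C = (201-134)/201 = 67/201 = 0.33333… → 0.33
M = (201-173)/201 = 28/201 = 0.13930… → 0.14
Y = (201-201)/201 = 0/201 = 0 → 0.00
= CMYK(0.33, 0.14, 0.00, 0.21)


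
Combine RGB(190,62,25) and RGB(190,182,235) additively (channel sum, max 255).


Additive: each channel = min(255, C₁+C₂)
R: 190+190 = 380 → 255
G: 62+182 = 244 → 244
B: 25+235 = 260 → 255
= RGB(255, 244, 255)


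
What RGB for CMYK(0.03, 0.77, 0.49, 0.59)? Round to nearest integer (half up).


R = 255 × (1-C) × (1-K) = 255 × 0.97 × 0.41 = 101.4135 → 101
G = 255 × (1-M) × (1-K) = 255 × 0.23 × 0.41 = 24.0465 → 24
B = 255 × (1-Y) × (1-K) = 255 × 0.51 × 0.41 = 53.3205 → 53
= RGB(101, 24, 53)


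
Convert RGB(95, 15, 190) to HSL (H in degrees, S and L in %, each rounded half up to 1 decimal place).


Normalize: R'=95/255≈0.3725, G'=15/255≈0.0588, B'=190/255≈0.7451
Max=190/255, Min=15/255, Δ=Max-Min=175/255
L = (Max+Min)/2 = (190+15)/510 = 205/510 = 0.40196… → L = 40.2%
L ≤ 0.5 → S = Δ/(Max+Min) = 175/(190+15) = 175/205 = 0.85365… → S = 85.4%
(the 1/255 factors cancel in S and H, so raw channel differences can be used)
Max is B' → H = 60 × ((R-G)/Δ + 4) = 60 × ((95-15)/175 + 4)
  80/175 + 4 = 0.4571… + 4 = 4.4571…
  H = 60 × 4.4571… = 267.428…° → H = 267.4°
= HSL(267.4°, 85.4%, 40.2%)


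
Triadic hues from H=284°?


Triadic: equally spaced at 120° intervals
H1 = 284°
H2 = (284 + 120) mod 360 = 44°
H3 = (284 + 240) mod 360 = 164°
Triadic = 284°, 44°, 164°


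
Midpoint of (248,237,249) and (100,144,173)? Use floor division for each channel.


Midpoint: each channel = ⌊(C₁+C₂)/2⌋
R: ⌊(248+100)/2⌋ = 174
G: ⌊(237+144)/2⌋ = 190
B: ⌊(249+173)/2⌋ = 211
= RGB(174, 190, 211)


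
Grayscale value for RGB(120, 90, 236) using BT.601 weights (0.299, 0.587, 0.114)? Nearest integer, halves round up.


Gray = 0.299×R + 0.587×G + 0.114×B
Gray = 0.299×120 + 0.587×90 + 0.114×236
Gray = 35.880 + 52.830 + 26.904
Gray = 115.614 → round half up → 116
Gray = 116


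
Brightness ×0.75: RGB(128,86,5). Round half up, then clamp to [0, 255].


Multiply each channel by 0.75, round half up, clamp to [0, 255]
R: 128×0.75 = 96
G: 86×0.75 = 64.5 → round → 65
B: 5×0.75 = 3.75 → round → 4
= RGB(96, 65, 4)


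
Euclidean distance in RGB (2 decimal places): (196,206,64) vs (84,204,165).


d = √[(R₁-R₂)² + (G₁-G₂)² + (B₁-B₂)²]
d = √[(196-84)² + (206-204)² + (64-165)²]
d = √[12544 + 4 + 10201]
d = √22749
d ≈ 150.83


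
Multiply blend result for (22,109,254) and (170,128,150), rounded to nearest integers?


Multiply: C = A×B/255, rounded to nearest integer
R: 22×170/255 = 3740/255 ≈ 14.667 → 15
G: 109×128/255 = 13952/255 ≈ 54.714 → 55
B: 254×150/255 = 38100/255 ≈ 149.412 → 149
= RGB(15, 55, 149)


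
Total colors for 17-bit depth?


Colors = 2^bits = 2^17
= 131,072 colors


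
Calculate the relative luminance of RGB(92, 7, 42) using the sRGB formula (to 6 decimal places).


Linearize each channel (sRGB transfer function): c = v/255; c_lin = c/12.92 if c ≤ 0.04045, else ((c+0.055)/1.055)^2.4
  R: 92/255 ≈ 0.360784 > 0.04045 → ((0.360784+0.055)/1.055)^2.4 ≈ 0.107023
  G: 7/255 ≈ 0.027451 ≤ 0.04045 → 0.027451/12.92 ≈ 0.002125
  B: 42/255 ≈ 0.164706 > 0.04045 → ((0.164706+0.055)/1.055)^2.4 ≈ 0.023153
R_lin = 0.107023, G_lin = 0.002125, B_lin = 0.023153
L = 0.2126×R + 0.7152×G + 0.0722×B
L = 0.2126×0.107023 + 0.7152×0.002125 + 0.0722×0.023153
L ≈ 0.025944


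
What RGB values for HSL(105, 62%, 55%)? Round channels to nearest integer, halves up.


H=105°, S=0.62, L=0.55
C = (1-|2L-1|)×S = (1-|0.10|)×0.62 = 0.558
H' = H/60 = 105/60 ≈ 1.7500; X = C×(1-|H' mod 2 - 1|) = 0.1395
m = L - C/2 = 0.55 - 0.279 = 0.271
Sector ⌊H'⌋ = 1 → (R',G',B') = (0.1395, 0.558, 0.0)
RGB = ((R'+m)×255, (G'+m)×255, (B'+m)×255) = (104.6775, 211.395, 69.105)
Round half up → RGB(105, 211, 69)


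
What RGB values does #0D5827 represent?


0D → 13 (R)
58 → 88 (G)
27 → 39 (B)
= RGB(13, 88, 39)


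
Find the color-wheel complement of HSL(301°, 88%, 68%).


Complement = opposite side of color wheel = hue + 180°
H' = (301 + 180) mod 360 = 121°
S and L unchanged.
= HSL(121°, 88%, 68%)


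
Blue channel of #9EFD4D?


Color: #9EFD4D
R = 9E = 158
G = FD = 253
B = 4D = 77
Blue = 77


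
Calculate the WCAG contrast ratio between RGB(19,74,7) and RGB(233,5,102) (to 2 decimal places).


Linearize each sRGB channel c=v/255: c/12.92 if c ≤ 0.04045 else ((c+0.055)/1.055)^2.4
L = 0.2126×R_lin + 0.7152×G_lin + 0.0722×B_lin
Color 1 (19,74,7):
  R=19: 19/255≈0.0745 > 0.04045 → ((0.0745+0.055)/1.055)^2.4 ≈ 0.00651
  G=74: 74/255≈0.2902 > 0.04045 → ((0.2902+0.055)/1.055)^2.4 ≈ 0.06848
  B=7: 7/255≈0.0275 ≤ 0.04045 → 0.0275/12.92 ≈ 0.00212
  L1 = 0.2126×0.00651 + 0.7152×0.06848 + 0.0722×0.00212 ≈ 0.05051
Color 2 (233,5,102):
  R=233: 233/255≈0.9137 > 0.04045 → ((0.9137+0.055)/1.055)^2.4 ≈ 0.81485
  G=5: 5/255≈0.0196 ≤ 0.04045 → 0.0196/12.92 ≈ 0.00152
  B=102: 102/255≈0.4000 > 0.04045 → ((0.4000+0.055)/1.055)^2.4 ≈ 0.13287
  L2 = 0.2126×0.81485 + 0.7152×0.00152 + 0.0722×0.13287 ≈ 0.18391
Lighter = 0.18391, Darker = 0.05051
Ratio = (L_lighter + 0.05) / (L_darker + 0.05)
Ratio = (0.18391 + 0.05) / (0.05051 + 0.05) = 0.23391 / 0.10051 ≈ 2.3272
Ratio ≈ 2.33:1


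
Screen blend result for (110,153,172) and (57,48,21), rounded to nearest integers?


Screen: C = 255 - (255-A)×(255-B)/255, rounded to nearest integer
R: 255 - (255-110)×(255-57)/255 = 255 - 28710/255 ≈ 255 - 112.588 = 142.412 → 142
G: 255 - (255-153)×(255-48)/255 = 255 - 21114/255 ≈ 255 - 82.800 = 172.200 → 172
B: 255 - (255-172)×(255-21)/255 = 255 - 19422/255 ≈ 255 - 76.165 = 178.835 → 179
= RGB(142, 172, 179)


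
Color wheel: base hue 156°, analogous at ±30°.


Base hue: 156°
Left analog: (156 - 30) mod 360 = 126°
Right analog: (156 + 30) mod 360 = 186°
Analogous hues = 126° and 186°


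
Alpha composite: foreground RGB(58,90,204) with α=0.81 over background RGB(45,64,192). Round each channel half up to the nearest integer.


C = α×F + (1-α)×B, with 1-α = 0.19
R: 0.81×58 + 0.19×45 = 46.98 + 8.55 = 55.53 → 56
G: 0.81×90 + 0.19×64 = 72.90 + 12.16 = 85.06 → 85
B: 0.81×204 + 0.19×192 = 165.24 + 36.48 = 201.72 → 202
= RGB(56, 85, 202)


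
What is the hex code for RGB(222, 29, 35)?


R = 222 → DE (hex)
G = 29 → 1D (hex)
B = 35 → 23 (hex)
Hex = #DE1D23


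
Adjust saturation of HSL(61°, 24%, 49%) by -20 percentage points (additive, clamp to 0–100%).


Original S = 24%
Adjustment = -20 percentage points
New S = 24 + (-20) = 4
Clamp to [0, 100] → 4
= HSL(61°, 4%, 49%)


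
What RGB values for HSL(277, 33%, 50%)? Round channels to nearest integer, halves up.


H=277°, S=0.33, L=0.50
C = (1-|2L-1|)×S = (1-|0.00|)×0.33 = 0.33
H' = H/60 = 277/60 ≈ 4.6167; X = C×(1-|H' mod 2 - 1|) = 0.2035
m = L - C/2 = 0.50 - 0.165 = 0.335
Sector ⌊H'⌋ = 4 → (R',G',B') = (0.2035, 0.0, 0.33)
RGB = ((R'+m)×255, (G'+m)×255, (B'+m)×255) = (137.3175, 85.425, 169.575)
Round half up → RGB(137, 85, 170)


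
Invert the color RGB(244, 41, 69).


Invert: (255-R, 255-G, 255-B)
R: 255-244 = 11
G: 255-41 = 214
B: 255-69 = 186
= RGB(11, 214, 186)


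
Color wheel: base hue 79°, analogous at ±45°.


Base hue: 79°
Left analog: (79 - 45) mod 360 = 34°
Right analog: (79 + 45) mod 360 = 124°
Analogous hues = 34° and 124°


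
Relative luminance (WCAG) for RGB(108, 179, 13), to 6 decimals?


Linearize each channel (sRGB transfer function): c = v/255; c_lin = c/12.92 if c ≤ 0.04045, else ((c+0.055)/1.055)^2.4
  R: 108/255 ≈ 0.423529 > 0.04045 → ((0.423529+0.055)/1.055)^2.4 ≈ 0.149960
  G: 179/255 ≈ 0.701961 > 0.04045 → ((0.701961+0.055)/1.055)^2.4 ≈ 0.450786
  B: 13/255 ≈ 0.050980 > 0.04045 → ((0.050980+0.055)/1.055)^2.4 ≈ 0.004025
R_lin = 0.149960, G_lin = 0.450786, B_lin = 0.004025
L = 0.2126×R + 0.7152×G + 0.0722×B
L = 0.2126×0.149960 + 0.7152×0.450786 + 0.0722×0.004025
L ≈ 0.354574


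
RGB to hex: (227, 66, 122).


R = 227 → E3 (hex)
G = 66 → 42 (hex)
B = 122 → 7A (hex)
Hex = #E3427A


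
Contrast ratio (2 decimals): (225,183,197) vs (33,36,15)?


Linearize each sRGB channel c=v/255: c/12.92 if c ≤ 0.04045 else ((c+0.055)/1.055)^2.4
L = 0.2126×R_lin + 0.7152×G_lin + 0.0722×B_lin
Color 1 (225,183,197):
  R=225: 225/255≈0.8824 > 0.04045 → ((0.8824+0.055)/1.055)^2.4 ≈ 0.75294
  G=183: 183/255≈0.7176 > 0.04045 → ((0.7176+0.055)/1.055)^2.4 ≈ 0.47353
  B=197: 197/255≈0.7725 > 0.04045 → ((0.7725+0.055)/1.055)^2.4 ≈ 0.55834
  L1 = 0.2126×0.75294 + 0.7152×0.47353 + 0.0722×0.55834 ≈ 0.53906
Color 2 (33,36,15):
  R=33: 33/255≈0.1294 > 0.04045 → ((0.1294+0.055)/1.055)^2.4 ≈ 0.01521
  G=36: 36/255≈0.1412 > 0.04045 → ((0.1412+0.055)/1.055)^2.4 ≈ 0.01764
  B=15: 15/255≈0.0588 > 0.04045 → ((0.0588+0.055)/1.055)^2.4 ≈ 0.00478
  L2 = 0.2126×0.01521 + 0.7152×0.01764 + 0.0722×0.00478 ≈ 0.01620
Lighter = 0.53906, Darker = 0.01620
Ratio = (L_lighter + 0.05) / (L_darker + 0.05)
Ratio = (0.53906 + 0.05) / (0.01620 + 0.05) = 0.58906 / 0.06620 ≈ 8.8987
Ratio ≈ 8.90:1


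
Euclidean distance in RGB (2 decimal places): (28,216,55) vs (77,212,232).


d = √[(R₁-R₂)² + (G₁-G₂)² + (B₁-B₂)²]
d = √[(28-77)² + (216-212)² + (55-232)²]
d = √[2401 + 16 + 31329]
d = √33746
d ≈ 183.70


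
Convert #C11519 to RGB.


C1 → 193 (R)
15 → 21 (G)
19 → 25 (B)
= RGB(193, 21, 25)


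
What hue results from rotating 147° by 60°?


New hue = (H + rotation) mod 360
New hue = (147 + 60) mod 360
= 207 mod 360
= 207°


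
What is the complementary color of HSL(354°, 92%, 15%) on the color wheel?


Complement = opposite side of color wheel = hue + 180°
H' = (354 + 180) mod 360 = 174°
S and L unchanged.
= HSL(174°, 92%, 15%)


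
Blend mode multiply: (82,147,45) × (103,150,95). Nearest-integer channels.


Multiply: C = A×B/255, rounded to nearest integer
R: 82×103/255 = 8446/255 ≈ 33.122 → 33
G: 147×150/255 = 22050/255 ≈ 86.471 → 86
B: 45×95/255 = 4275/255 ≈ 16.765 → 17
= RGB(33, 86, 17)


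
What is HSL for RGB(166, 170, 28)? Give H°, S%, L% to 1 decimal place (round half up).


Normalize: R'=166/255≈0.6510, G'=170/255≈0.6667, B'=28/255≈0.1098
Max=170/255, Min=28/255, Δ=Max-Min=142/255
L = (Max+Min)/2 = (170+28)/510 = 198/510 = 0.38823… → L = 38.8%
L ≤ 0.5 → S = Δ/(Max+Min) = 142/(170+28) = 142/198 = 0.71717… → S = 71.7%
(the 1/255 factors cancel in S and H, so raw channel differences can be used)
Max is G' → H = 60 × ((B-R)/Δ + 2) = 60 × ((28-166)/142 + 2)
  -138/142 + 2 = -0.9718… + 2 = 1.0281…
  H = 60 × 1.0281… = 61.690…° → H = 61.7°
= HSL(61.7°, 71.7%, 38.8%)


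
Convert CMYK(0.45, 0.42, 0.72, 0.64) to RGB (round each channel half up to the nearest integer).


R = 255 × (1-C) × (1-K) = 255 × 0.55 × 0.36 = 50.49 → 50
G = 255 × (1-M) × (1-K) = 255 × 0.58 × 0.36 = 53.244 → 53
B = 255 × (1-Y) × (1-K) = 255 × 0.28 × 0.36 = 25.704 → 26
= RGB(50, 53, 26)


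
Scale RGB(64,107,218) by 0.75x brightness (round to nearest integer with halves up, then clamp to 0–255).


Multiply each channel by 0.75, round half up, clamp to [0, 255]
R: 64×0.75 = 48
G: 107×0.75 = 80.25 → round → 80
B: 218×0.75 = 163.5 → round → 164
= RGB(48, 80, 164)


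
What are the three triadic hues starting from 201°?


Triadic: equally spaced at 120° intervals
H1 = 201°
H2 = (201 + 120) mod 360 = 321°
H3 = (201 + 240) mod 360 = 81°
Triadic = 201°, 321°, 81°


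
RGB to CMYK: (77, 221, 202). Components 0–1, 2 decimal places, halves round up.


R'=77/255≈0.3020, G'=221/255≈0.8667, B'=202/255≈0.7922
K = 1 - max(R',G',B') = 1 - 221/255 = 34/255 = 0.13333… → 0.13
(1-R'-K)/(1-K) simplifies to (max-R)/max with max = 221:
C = (221-77)/221 = 144/221 = 0.65158… → 0.65
M = (221-221)/221 = 0/221 = 0 → 0.00
Y = (221-202)/221 = 19/221 = 0.08597… → 0.09
= CMYK(0.65, 0.00, 0.09, 0.13)


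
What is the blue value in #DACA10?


Color: #DACA10
R = DA = 218
G = CA = 202
B = 10 = 16
Blue = 16


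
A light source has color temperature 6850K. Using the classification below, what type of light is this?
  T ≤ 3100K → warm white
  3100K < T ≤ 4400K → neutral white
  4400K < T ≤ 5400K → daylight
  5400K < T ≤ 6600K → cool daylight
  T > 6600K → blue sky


Temperature: 6850K
6850K > 6600K → blue sky
Classification: blue sky


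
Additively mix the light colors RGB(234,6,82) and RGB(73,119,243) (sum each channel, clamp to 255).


Additive: each channel = min(255, C₁+C₂)
R: 234+73 = 307 → 255
G: 6+119 = 125 → 125
B: 82+243 = 325 → 255
= RGB(255, 125, 255)


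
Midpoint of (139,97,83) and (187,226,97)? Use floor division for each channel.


Midpoint: each channel = ⌊(C₁+C₂)/2⌋
R: ⌊(139+187)/2⌋ = 163
G: ⌊(97+226)/2⌋ = 161
B: ⌊(83+97)/2⌋ = 90
= RGB(163, 161, 90)


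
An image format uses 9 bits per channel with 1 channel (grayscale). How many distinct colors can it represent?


Total bits = 9 bits/channel × 1 channels = 9 bits
Distinct colors = 2^9
= 512 colors


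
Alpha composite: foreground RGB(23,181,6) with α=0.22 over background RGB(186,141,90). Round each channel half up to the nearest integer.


C = α×F + (1-α)×B, with 1-α = 0.78
R: 0.22×23 + 0.78×186 = 5.06 + 145.08 = 150.14 → 150
G: 0.22×181 + 0.78×141 = 39.82 + 109.98 = 149.80 → 150
B: 0.22×6 + 0.78×90 = 1.32 + 70.20 = 71.52 → 72
= RGB(150, 150, 72)


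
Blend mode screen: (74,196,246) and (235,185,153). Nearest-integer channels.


Screen: C = 255 - (255-A)×(255-B)/255, rounded to nearest integer
R: 255 - (255-74)×(255-235)/255 = 255 - 3620/255 ≈ 255 - 14.196 = 240.804 → 241
G: 255 - (255-196)×(255-185)/255 = 255 - 4130/255 ≈ 255 - 16.196 = 238.804 → 239
B: 255 - (255-246)×(255-153)/255 = 255 - 918/255 ≈ 255 - 3.600 = 251.400 → 251
= RGB(241, 239, 251)


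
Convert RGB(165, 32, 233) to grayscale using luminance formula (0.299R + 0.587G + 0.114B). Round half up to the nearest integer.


Gray = 0.299×R + 0.587×G + 0.114×B
Gray = 0.299×165 + 0.587×32 + 0.114×233
Gray = 49.335 + 18.784 + 26.562
Gray = 94.681 → round half up → 95
Gray = 95


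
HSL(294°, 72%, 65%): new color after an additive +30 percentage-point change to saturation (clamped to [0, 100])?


Original S = 72%
Adjustment = +30 percentage points
New S = 72 + (30) = 102
Clamp to [0, 100] → 100
= HSL(294°, 100%, 65%)


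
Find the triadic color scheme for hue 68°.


Triadic: equally spaced at 120° intervals
H1 = 68°
H2 = (68 + 120) mod 360 = 188°
H3 = (68 + 240) mod 360 = 308°
Triadic = 68°, 188°, 308°


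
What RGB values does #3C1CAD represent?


3C → 60 (R)
1C → 28 (G)
AD → 173 (B)
= RGB(60, 28, 173)


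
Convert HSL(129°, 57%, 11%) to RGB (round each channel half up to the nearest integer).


H=129°, S=0.57, L=0.11
C = (1-|2L-1|)×S = (1-|-0.78|)×0.57 = 0.1254
H' = H/60 = 129/60 ≈ 2.1500; X = C×(1-|H' mod 2 - 1|) = 0.01881
m = L - C/2 = 0.11 - 0.0627 = 0.0473
Sector ⌊H'⌋ = 2 → (R',G',B') = (0.0, 0.1254, 0.01881)
RGB = ((R'+m)×255, (G'+m)×255, (B'+m)×255) = (12.0615, 44.0385, 16.85805)
Round half up → RGB(12, 44, 17)


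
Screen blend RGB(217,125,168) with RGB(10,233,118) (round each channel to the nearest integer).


Screen: C = 255 - (255-A)×(255-B)/255, rounded to nearest integer
R: 255 - (255-217)×(255-10)/255 = 255 - 9310/255 ≈ 255 - 36.510 = 218.490 → 218
G: 255 - (255-125)×(255-233)/255 = 255 - 2860/255 ≈ 255 - 11.216 = 243.784 → 244
B: 255 - (255-168)×(255-118)/255 = 255 - 11919/255 ≈ 255 - 46.741 = 208.259 → 208
= RGB(218, 244, 208)


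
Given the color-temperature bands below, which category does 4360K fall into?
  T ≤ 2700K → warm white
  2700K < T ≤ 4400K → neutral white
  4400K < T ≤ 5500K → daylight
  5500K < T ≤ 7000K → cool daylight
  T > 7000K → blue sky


Temperature: 4360K
2700K < 4360K ≤ 4400K → neutral white
Classification: neutral white


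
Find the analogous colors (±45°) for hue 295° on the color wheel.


Base hue: 295°
Left analog: (295 - 45) mod 360 = 250°
Right analog: (295 + 45) mod 360 = 340°
Analogous hues = 250° and 340°


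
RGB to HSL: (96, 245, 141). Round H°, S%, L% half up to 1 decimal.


Normalize: R'=96/255≈0.3765, G'=245/255≈0.9608, B'=141/255≈0.5529
Max=245/255, Min=96/255, Δ=Max-Min=149/255
L = (Max+Min)/2 = (245+96)/510 = 341/510 = 0.66862… → L = 66.9%
L > 0.5 → S = Δ/(2-Max-Min) = 149/(510-245-96) = 149/169 = 0.88165… → S = 88.2%
(the 1/255 factors cancel in S and H, so raw channel differences can be used)
Max is G' → H = 60 × ((B-R)/Δ + 2) = 60 × ((141-96)/149 + 2)
  45/149 + 2 = 0.3020… + 2 = 2.3020…
  H = 60 × 2.3020… = 138.120…° → H = 138.1°
= HSL(138.1°, 88.2%, 66.9%)


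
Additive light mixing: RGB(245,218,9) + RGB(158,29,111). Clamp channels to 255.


Additive: each channel = min(255, C₁+C₂)
R: 245+158 = 403 → 255
G: 218+29 = 247 → 247
B: 9+111 = 120 → 120
= RGB(255, 247, 120)


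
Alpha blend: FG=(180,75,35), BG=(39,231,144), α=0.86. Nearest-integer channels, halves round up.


C = α×F + (1-α)×B, with 1-α = 0.14
R: 0.86×180 + 0.14×39 = 154.80 + 5.46 = 160.26 → 160
G: 0.86×75 + 0.14×231 = 64.50 + 32.34 = 96.84 → 97
B: 0.86×35 + 0.14×144 = 30.10 + 20.16 = 50.26 → 50
= RGB(160, 97, 50)


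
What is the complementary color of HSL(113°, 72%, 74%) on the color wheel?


Complement = opposite side of color wheel = hue + 180°
H' = (113 + 180) mod 360 = 293°
S and L unchanged.
= HSL(293°, 72%, 74%)


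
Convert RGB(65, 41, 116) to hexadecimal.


R = 65 → 41 (hex)
G = 41 → 29 (hex)
B = 116 → 74 (hex)
Hex = #412974


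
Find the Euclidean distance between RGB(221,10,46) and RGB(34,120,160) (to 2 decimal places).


d = √[(R₁-R₂)² + (G₁-G₂)² + (B₁-B₂)²]
d = √[(221-34)² + (10-120)² + (46-160)²]
d = √[34969 + 12100 + 12996]
d = √60065
d ≈ 245.08


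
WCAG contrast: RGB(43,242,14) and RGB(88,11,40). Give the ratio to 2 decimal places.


Linearize each sRGB channel c=v/255: c/12.92 if c ≤ 0.04045 else ((c+0.055)/1.055)^2.4
L = 0.2126×R_lin + 0.7152×G_lin + 0.0722×B_lin
Color 1 (43,242,14):
  R=43: 43/255≈0.1686 > 0.04045 → ((0.1686+0.055)/1.055)^2.4 ≈ 0.02416
  G=242: 242/255≈0.9490 > 0.04045 → ((0.9490+0.055)/1.055)^2.4 ≈ 0.88792
  B=14: 14/255≈0.0549 > 0.04045 → ((0.0549+0.055)/1.055)^2.4 ≈ 0.00439
  L1 = 0.2126×0.02416 + 0.7152×0.88792 + 0.0722×0.00439 ≈ 0.64050
Color 2 (88,11,40):
  R=88: 88/255≈0.3451 > 0.04045 → ((0.3451+0.055)/1.055)^2.4 ≈ 0.09759
  G=11: 11/255≈0.0431 > 0.04045 → ((0.0431+0.055)/1.055)^2.4 ≈ 0.00335
  B=40: 40/255≈0.1569 > 0.04045 → ((0.1569+0.055)/1.055)^2.4 ≈ 0.02122
  L2 = 0.2126×0.09759 + 0.7152×0.00335 + 0.0722×0.02122 ≈ 0.02467
Lighter = 0.64050, Darker = 0.02467
Ratio = (L_lighter + 0.05) / (L_darker + 0.05)
Ratio = (0.64050 + 0.05) / (0.02467 + 0.05) = 0.69050 / 0.07467 ≈ 9.2470
Ratio ≈ 9.25:1


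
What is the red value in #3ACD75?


Color: #3ACD75
R = 3A = 58
G = CD = 205
B = 75 = 117
Red = 58


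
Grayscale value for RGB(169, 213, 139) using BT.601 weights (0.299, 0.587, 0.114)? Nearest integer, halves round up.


Gray = 0.299×R + 0.587×G + 0.114×B
Gray = 0.299×169 + 0.587×213 + 0.114×139
Gray = 50.531 + 125.031 + 15.846
Gray = 191.408 → round half up → 191
Gray = 191


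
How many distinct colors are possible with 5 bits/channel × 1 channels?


Total bits = 5 bits/channel × 1 channels = 5 bits
Distinct colors = 2^5
= 32 colors


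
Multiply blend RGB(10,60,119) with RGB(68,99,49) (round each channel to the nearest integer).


Multiply: C = A×B/255, rounded to nearest integer
R: 10×68/255 = 680/255 ≈ 2.667 → 3
G: 60×99/255 = 5940/255 ≈ 23.294 → 23
B: 119×49/255 = 5831/255 ≈ 22.867 → 23
= RGB(3, 23, 23)


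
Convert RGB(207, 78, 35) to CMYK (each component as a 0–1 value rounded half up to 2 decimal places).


R'=207/255≈0.8118, G'=78/255≈0.3059, B'=35/255≈0.1373
K = 1 - max(R',G',B') = 1 - 207/255 = 48/255 = 0.18823… → 0.19
(1-R'-K)/(1-K) simplifies to (max-R)/max with max = 207:
C = (207-207)/207 = 0/207 = 0 → 0.00
M = (207-78)/207 = 129/207 = 0.62318… → 0.62
Y = (207-35)/207 = 172/207 = 0.83091… → 0.83
= CMYK(0.00, 0.62, 0.83, 0.19)


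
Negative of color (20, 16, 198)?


Invert: (255-R, 255-G, 255-B)
R: 255-20 = 235
G: 255-16 = 239
B: 255-198 = 57
= RGB(235, 239, 57)


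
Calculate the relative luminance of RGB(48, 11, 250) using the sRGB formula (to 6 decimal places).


Linearize each channel (sRGB transfer function): c = v/255; c_lin = c/12.92 if c ≤ 0.04045, else ((c+0.055)/1.055)^2.4
  R: 48/255 ≈ 0.188235 > 0.04045 → ((0.188235+0.055)/1.055)^2.4 ≈ 0.029557
  G: 11/255 ≈ 0.043137 > 0.04045 → ((0.043137+0.055)/1.055)^2.4 ≈ 0.003347
  B: 250/255 ≈ 0.980392 > 0.04045 → ((0.980392+0.055)/1.055)^2.4 ≈ 0.955973
R_lin = 0.029557, G_lin = 0.003347, B_lin = 0.955973
L = 0.2126×R + 0.7152×G + 0.0722×B
L = 0.2126×0.029557 + 0.7152×0.003347 + 0.0722×0.955973
L ≈ 0.077699


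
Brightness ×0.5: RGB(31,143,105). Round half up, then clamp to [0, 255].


Multiply each channel by 0.5, round half up, clamp to [0, 255]
R: 31×0.5 = 15.5 → round → 16
G: 143×0.5 = 71.5 → round → 72
B: 105×0.5 = 52.5 → round → 53
= RGB(16, 72, 53)


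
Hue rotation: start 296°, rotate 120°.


New hue = (H + rotation) mod 360
New hue = (296 + 120) mod 360
= 416 mod 360
= 56°


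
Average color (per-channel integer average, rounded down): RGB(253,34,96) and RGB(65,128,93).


Midpoint: each channel = ⌊(C₁+C₂)/2⌋
R: ⌊(253+65)/2⌋ = 159
G: ⌊(34+128)/2⌋ = 81
B: ⌊(96+93)/2⌋ = 94
= RGB(159, 81, 94)


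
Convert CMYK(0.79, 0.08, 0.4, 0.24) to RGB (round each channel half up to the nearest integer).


R = 255 × (1-C) × (1-K) = 255 × 0.21 × 0.76 = 40.698 → 41
G = 255 × (1-M) × (1-K) = 255 × 0.92 × 0.76 = 178.296 → 178
B = 255 × (1-Y) × (1-K) = 255 × 0.60 × 0.76 = 116.28 → 116
= RGB(41, 178, 116)


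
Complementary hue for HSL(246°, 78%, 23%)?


Complement = opposite side of color wheel = hue + 180°
H' = (246 + 180) mod 360 = 66°
S and L unchanged.
= HSL(66°, 78%, 23%)


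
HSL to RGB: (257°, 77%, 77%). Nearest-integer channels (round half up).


H=257°, S=0.77, L=0.77
C = (1-|2L-1|)×S = (1-|0.54|)×0.77 = 0.3542
H' = H/60 = 257/60 ≈ 4.2833; X = C×(1-|H' mod 2 - 1|) ≈ 0.1004
m = L - C/2 = 0.77 - 0.1771 = 0.5929
Sector ⌊H'⌋ = 4 → (R',G',B') = (≈0.1004, 0.0, 0.3542)
RGB = ((R'+m)×255, (G'+m)×255, (B'+m)×255) = (176.78045, 151.1895, 241.5105)
Round half up → RGB(177, 151, 242)


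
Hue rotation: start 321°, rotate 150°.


New hue = (H + rotation) mod 360
New hue = (321 + 150) mod 360
= 471 mod 360
= 111°


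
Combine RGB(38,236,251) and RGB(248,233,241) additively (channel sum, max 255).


Additive: each channel = min(255, C₁+C₂)
R: 38+248 = 286 → 255
G: 236+233 = 469 → 255
B: 251+241 = 492 → 255
= RGB(255, 255, 255)


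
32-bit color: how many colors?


Colors = 2^bits = 2^32
= 4,294,967,296 colors


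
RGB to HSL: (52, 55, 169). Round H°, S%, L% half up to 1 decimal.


Normalize: R'=52/255≈0.2039, G'=55/255≈0.2157, B'=169/255≈0.6627
Max=169/255, Min=52/255, Δ=Max-Min=117/255
L = (Max+Min)/2 = (169+52)/510 = 221/510 = 0.43333… → L = 43.3%
L ≤ 0.5 → S = Δ/(Max+Min) = 117/(169+52) = 117/221 = 0.52941… → S = 52.9%
(the 1/255 factors cancel in S and H, so raw channel differences can be used)
Max is B' → H = 60 × ((R-G)/Δ + 4) = 60 × ((52-55)/117 + 4)
  -3/117 + 4 = -0.0256… + 4 = 3.9743…
  H = 60 × 3.9743… = 238.461…° → H = 238.5°
= HSL(238.5°, 52.9%, 43.3%)


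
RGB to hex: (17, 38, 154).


R = 17 → 11 (hex)
G = 38 → 26 (hex)
B = 154 → 9A (hex)
Hex = #11269A


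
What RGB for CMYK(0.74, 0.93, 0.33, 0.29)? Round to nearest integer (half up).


R = 255 × (1-C) × (1-K) = 255 × 0.26 × 0.71 = 47.073 → 47
G = 255 × (1-M) × (1-K) = 255 × 0.07 × 0.71 = 12.6735 → 13
B = 255 × (1-Y) × (1-K) = 255 × 0.67 × 0.71 = 121.3035 → 121
= RGB(47, 13, 121)


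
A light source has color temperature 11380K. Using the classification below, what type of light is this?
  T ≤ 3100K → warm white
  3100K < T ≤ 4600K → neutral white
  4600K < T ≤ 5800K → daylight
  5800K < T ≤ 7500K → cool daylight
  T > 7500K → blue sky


Temperature: 11380K
11380K > 7500K → blue sky
Classification: blue sky


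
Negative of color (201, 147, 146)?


Invert: (255-R, 255-G, 255-B)
R: 255-201 = 54
G: 255-147 = 108
B: 255-146 = 109
= RGB(54, 108, 109)


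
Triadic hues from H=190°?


Triadic: equally spaced at 120° intervals
H1 = 190°
H2 = (190 + 120) mod 360 = 310°
H3 = (190 + 240) mod 360 = 70°
Triadic = 190°, 310°, 70°


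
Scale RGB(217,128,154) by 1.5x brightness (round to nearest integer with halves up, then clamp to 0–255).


Multiply each channel by 1.5, round half up, clamp to [0, 255]
R: 217×1.5 = 325.5 → round → 326 → clamp → 255
G: 128×1.5 = 192
B: 154×1.5 = 231
= RGB(255, 192, 231)


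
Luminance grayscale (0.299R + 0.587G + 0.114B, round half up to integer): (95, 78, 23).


Gray = 0.299×R + 0.587×G + 0.114×B
Gray = 0.299×95 + 0.587×78 + 0.114×23
Gray = 28.405 + 45.786 + 2.622
Gray = 76.813 → round half up → 77
Gray = 77


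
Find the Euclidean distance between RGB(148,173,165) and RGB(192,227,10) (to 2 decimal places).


d = √[(R₁-R₂)² + (G₁-G₂)² + (B₁-B₂)²]
d = √[(148-192)² + (173-227)² + (165-10)²]
d = √[1936 + 2916 + 24025]
d = √28877
d ≈ 169.93


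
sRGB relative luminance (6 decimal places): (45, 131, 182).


Linearize each channel (sRGB transfer function): c = v/255; c_lin = c/12.92 if c ≤ 0.04045, else ((c+0.055)/1.055)^2.4
  R: 45/255 ≈ 0.176471 > 0.04045 → ((0.176471+0.055)/1.055)^2.4 ≈ 0.026241
  G: 131/255 ≈ 0.513725 > 0.04045 → ((0.513725+0.055)/1.055)^2.4 ≈ 0.226966
  B: 182/255 ≈ 0.713725 > 0.04045 → ((0.713725+0.055)/1.055)^2.4 ≈ 0.467784
R_lin = 0.026241, G_lin = 0.226966, B_lin = 0.467784
L = 0.2126×R + 0.7152×G + 0.0722×B
L = 0.2126×0.026241 + 0.7152×0.226966 + 0.0722×0.467784
L ≈ 0.201679


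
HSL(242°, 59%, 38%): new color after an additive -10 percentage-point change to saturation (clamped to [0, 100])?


Original S = 59%
Adjustment = -10 percentage points
New S = 59 + (-10) = 49
Clamp to [0, 100] → 49
= HSL(242°, 49%, 38%)


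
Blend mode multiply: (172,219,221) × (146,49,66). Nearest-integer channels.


Multiply: C = A×B/255, rounded to nearest integer
R: 172×146/255 = 25112/255 ≈ 98.478 → 98
G: 219×49/255 = 10731/255 ≈ 42.082 → 42
B: 221×66/255 = 14586/255 ≈ 57.200 → 57
= RGB(98, 42, 57)


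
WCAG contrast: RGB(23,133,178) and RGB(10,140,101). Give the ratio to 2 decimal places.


Linearize each sRGB channel c=v/255: c/12.92 if c ≤ 0.04045 else ((c+0.055)/1.055)^2.4
L = 0.2126×R_lin + 0.7152×G_lin + 0.0722×B_lin
Color 1 (23,133,178):
  R=23: 23/255≈0.0902 > 0.04045 → ((0.0902+0.055)/1.055)^2.4 ≈ 0.00857
  G=133: 133/255≈0.5216 > 0.04045 → ((0.5216+0.055)/1.055)^2.4 ≈ 0.23455
  B=178: 178/255≈0.6980 > 0.04045 → ((0.6980+0.055)/1.055)^2.4 ≈ 0.44520
  L1 = 0.2126×0.00857 + 0.7152×0.23455 + 0.0722×0.44520 ≈ 0.20172
Color 2 (10,140,101):
  R=10: 10/255≈0.0392 ≤ 0.04045 → 0.0392/12.92 ≈ 0.00304
  G=140: 140/255≈0.5490 > 0.04045 → ((0.5490+0.055)/1.055)^2.4 ≈ 0.26225
  B=101: 101/255≈0.3961 > 0.04045 → ((0.3961+0.055)/1.055)^2.4 ≈ 0.13014
  L2 = 0.2126×0.00304 + 0.7152×0.26225 + 0.0722×0.13014 ≈ 0.19760
Lighter = 0.20172, Darker = 0.19760
Ratio = (L_lighter + 0.05) / (L_darker + 0.05)
Ratio = (0.20172 + 0.05) / (0.19760 + 0.05) = 0.25172 / 0.24760 ≈ 1.0166
Ratio ≈ 1.02:1


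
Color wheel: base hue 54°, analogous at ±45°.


Base hue: 54°
Left analog: (54 - 45) mod 360 = 9°
Right analog: (54 + 45) mod 360 = 99°
Analogous hues = 9° and 99°


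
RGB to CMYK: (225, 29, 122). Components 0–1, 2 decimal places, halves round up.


R'=225/255≈0.8824, G'=29/255≈0.1137, B'=122/255≈0.4784
K = 1 - max(R',G',B') = 1 - 225/255 = 30/255 = 0.11764… → 0.12
(1-R'-K)/(1-K) simplifies to (max-R)/max with max = 225:
C = (225-225)/225 = 0/225 = 0 → 0.00
M = (225-29)/225 = 196/225 = 0.87111… → 0.87
Y = (225-122)/225 = 103/225 = 0.45777… → 0.46
= CMYK(0.00, 0.87, 0.46, 0.12)


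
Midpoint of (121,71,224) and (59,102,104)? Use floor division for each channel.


Midpoint: each channel = ⌊(C₁+C₂)/2⌋
R: ⌊(121+59)/2⌋ = 90
G: ⌊(71+102)/2⌋ = 86
B: ⌊(224+104)/2⌋ = 164
= RGB(90, 86, 164)


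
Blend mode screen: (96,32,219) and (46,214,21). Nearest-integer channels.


Screen: C = 255 - (255-A)×(255-B)/255, rounded to nearest integer
R: 255 - (255-96)×(255-46)/255 = 255 - 33231/255 ≈ 255 - 130.318 = 124.682 → 125
G: 255 - (255-32)×(255-214)/255 = 255 - 9143/255 ≈ 255 - 35.855 = 219.145 → 219
B: 255 - (255-219)×(255-21)/255 = 255 - 8424/255 ≈ 255 - 33.035 = 221.965 → 222
= RGB(125, 219, 222)


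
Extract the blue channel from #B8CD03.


Color: #B8CD03
R = B8 = 184
G = CD = 205
B = 03 = 3
Blue = 3


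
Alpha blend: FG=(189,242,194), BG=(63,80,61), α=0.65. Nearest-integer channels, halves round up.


C = α×F + (1-α)×B, with 1-α = 0.35
R: 0.65×189 + 0.35×63 = 122.85 + 22.05 = 144.90 → 145
G: 0.65×242 + 0.35×80 = 157.30 + 28.00 = 185.30 → 185
B: 0.65×194 + 0.35×61 = 126.10 + 21.35 = 147.45 → 147
= RGB(145, 185, 147)


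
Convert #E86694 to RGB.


E8 → 232 (R)
66 → 102 (G)
94 → 148 (B)
= RGB(232, 102, 148)


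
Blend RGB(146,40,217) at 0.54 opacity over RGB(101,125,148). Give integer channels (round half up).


C = α×F + (1-α)×B, with 1-α = 0.46
R: 0.54×146 + 0.46×101 = 78.84 + 46.46 = 125.30 → 125
G: 0.54×40 + 0.46×125 = 21.60 + 57.50 = 79.10 → 79
B: 0.54×217 + 0.46×148 = 117.18 + 68.08 = 185.26 → 185
= RGB(125, 79, 185)


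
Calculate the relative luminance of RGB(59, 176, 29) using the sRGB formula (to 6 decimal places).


Linearize each channel (sRGB transfer function): c = v/255; c_lin = c/12.92 if c ≤ 0.04045, else ((c+0.055)/1.055)^2.4
  R: 59/255 ≈ 0.231373 > 0.04045 → ((0.231373+0.055)/1.055)^2.4 ≈ 0.043735
  G: 176/255 ≈ 0.690196 > 0.04045 → ((0.690196+0.055)/1.055)^2.4 ≈ 0.434154
  B: 29/255 ≈ 0.113725 > 0.04045 → ((0.113725+0.055)/1.055)^2.4 ≈ 0.012286
R_lin = 0.043735, G_lin = 0.434154, B_lin = 0.012286
L = 0.2126×R + 0.7152×G + 0.0722×B
L = 0.2126×0.043735 + 0.7152×0.434154 + 0.0722×0.012286
L ≈ 0.320692


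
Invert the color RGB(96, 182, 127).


Invert: (255-R, 255-G, 255-B)
R: 255-96 = 159
G: 255-182 = 73
B: 255-127 = 128
= RGB(159, 73, 128)


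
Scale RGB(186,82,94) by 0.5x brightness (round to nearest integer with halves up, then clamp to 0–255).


Multiply each channel by 0.5, round half up, clamp to [0, 255]
R: 186×0.5 = 93
G: 82×0.5 = 41
B: 94×0.5 = 47
= RGB(93, 41, 47)


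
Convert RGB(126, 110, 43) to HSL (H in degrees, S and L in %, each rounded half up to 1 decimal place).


Normalize: R'=126/255≈0.4941, G'=110/255≈0.4314, B'=43/255≈0.1686
Max=126/255, Min=43/255, Δ=Max-Min=83/255
L = (Max+Min)/2 = (126+43)/510 = 169/510 = 0.33137… → L = 33.1%
L ≤ 0.5 → S = Δ/(Max+Min) = 83/(126+43) = 83/169 = 0.49112… → S = 49.1%
(the 1/255 factors cancel in S and H, so raw channel differences can be used)
Max is R' → H = 60 × (((G-B)/Δ) mod 6) = 60 × (((110-43)/83) mod 6)
  67/83 = 0.8072…
  H = 60 × 0.8072… = 48.433…° → H = 48.4°
= HSL(48.4°, 49.1%, 33.1%)
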